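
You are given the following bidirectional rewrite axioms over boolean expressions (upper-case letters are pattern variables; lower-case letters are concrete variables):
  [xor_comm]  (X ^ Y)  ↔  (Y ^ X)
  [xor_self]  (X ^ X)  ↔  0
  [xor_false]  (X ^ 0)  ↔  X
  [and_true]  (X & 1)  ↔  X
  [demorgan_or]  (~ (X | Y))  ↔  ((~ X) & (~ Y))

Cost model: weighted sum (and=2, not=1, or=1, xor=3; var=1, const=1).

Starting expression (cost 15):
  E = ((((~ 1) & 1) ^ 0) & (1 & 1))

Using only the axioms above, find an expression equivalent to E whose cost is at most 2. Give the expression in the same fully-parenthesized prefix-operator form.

(~ 1)   [cost 2]

step 1: xor_false (→) rewrites (((~ 1) & 1) ^ 0) into ((~ 1) & 1), now (((~ 1) & 1) & (1 & 1))
step 2: and_true (→) rewrites ((~ 1) & 1) into (~ 1), now ((~ 1) & (1 & 1))
step 3: and_true (→) rewrites (1 & 1) into 1, now ((~ 1) & 1)
step 4: and_true (→) rewrites ((~ 1) & 1) into (~ 1), reaching cost 2 (bound 2)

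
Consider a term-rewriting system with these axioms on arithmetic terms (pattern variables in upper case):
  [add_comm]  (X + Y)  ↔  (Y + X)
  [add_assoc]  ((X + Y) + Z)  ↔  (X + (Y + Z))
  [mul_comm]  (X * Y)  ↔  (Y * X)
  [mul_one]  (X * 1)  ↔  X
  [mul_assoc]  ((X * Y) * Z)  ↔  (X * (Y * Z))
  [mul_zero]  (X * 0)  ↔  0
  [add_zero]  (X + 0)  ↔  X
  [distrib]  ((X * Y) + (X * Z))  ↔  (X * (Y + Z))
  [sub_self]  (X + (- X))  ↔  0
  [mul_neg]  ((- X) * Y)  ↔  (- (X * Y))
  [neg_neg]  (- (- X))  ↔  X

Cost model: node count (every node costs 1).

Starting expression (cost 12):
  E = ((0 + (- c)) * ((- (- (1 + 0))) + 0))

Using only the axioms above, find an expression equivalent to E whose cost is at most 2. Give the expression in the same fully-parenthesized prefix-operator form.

(- c)   [cost 2]

1. [add_zero →] (1 + 0)  →  1;  E = ((0 + (- c)) * ((- (- 1)) + 0))
2. [add_zero →] ((- (- 1)) + 0)  →  (- (- 1));  E = ((0 + (- c)) * (- (- 1)))
3. [neg_neg →] (- (- 1))  →  1;  E = ((0 + (- c)) * 1)
4. [add_comm →] (0 + (- c))  →  ((- c) + 0);  E = (((- c) + 0) * 1)
5. [add_zero →] ((- c) + 0)  →  (- c);  E = ((- c) * 1)
6. [mul_one →] ((- c) * 1)  →  (- c);  cost 2 ≤ 2, done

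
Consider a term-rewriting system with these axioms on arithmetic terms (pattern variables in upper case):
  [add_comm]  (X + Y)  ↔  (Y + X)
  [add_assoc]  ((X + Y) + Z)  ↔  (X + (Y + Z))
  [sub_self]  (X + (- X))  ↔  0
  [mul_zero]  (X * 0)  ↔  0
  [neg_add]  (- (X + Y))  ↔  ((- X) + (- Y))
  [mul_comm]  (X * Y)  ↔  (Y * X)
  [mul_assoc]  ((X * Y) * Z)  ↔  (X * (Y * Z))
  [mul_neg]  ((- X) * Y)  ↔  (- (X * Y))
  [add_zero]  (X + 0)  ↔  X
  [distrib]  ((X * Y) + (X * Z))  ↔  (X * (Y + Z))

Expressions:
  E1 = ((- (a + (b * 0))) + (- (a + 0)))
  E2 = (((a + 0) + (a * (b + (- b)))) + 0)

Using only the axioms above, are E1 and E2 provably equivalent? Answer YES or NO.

Every axiom is a valid identity, so a rewrite proof would force E1 and E2 to agree under every assignment.
At a=1, b=0: E1 = -2 but E2 = 1; they differ, so no derivation exists.

NO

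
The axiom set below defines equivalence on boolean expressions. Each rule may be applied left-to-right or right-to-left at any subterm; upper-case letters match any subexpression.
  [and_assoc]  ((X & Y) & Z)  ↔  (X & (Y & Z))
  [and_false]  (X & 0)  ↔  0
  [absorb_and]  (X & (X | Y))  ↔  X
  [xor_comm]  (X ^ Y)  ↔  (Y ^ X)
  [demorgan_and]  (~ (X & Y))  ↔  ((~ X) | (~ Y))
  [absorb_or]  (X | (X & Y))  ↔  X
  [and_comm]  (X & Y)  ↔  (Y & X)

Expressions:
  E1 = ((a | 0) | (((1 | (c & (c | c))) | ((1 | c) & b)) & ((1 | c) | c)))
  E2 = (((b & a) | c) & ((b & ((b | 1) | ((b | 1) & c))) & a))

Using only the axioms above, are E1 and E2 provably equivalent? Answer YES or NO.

All listed rules preserve value, hence provable equivalence implies equal values everywhere; look for a separating assignment.
a=0, b=0, c=0 gives E1 ↦ 1, E2 ↦ 0; values differ ⇒ not provably equivalent.

NO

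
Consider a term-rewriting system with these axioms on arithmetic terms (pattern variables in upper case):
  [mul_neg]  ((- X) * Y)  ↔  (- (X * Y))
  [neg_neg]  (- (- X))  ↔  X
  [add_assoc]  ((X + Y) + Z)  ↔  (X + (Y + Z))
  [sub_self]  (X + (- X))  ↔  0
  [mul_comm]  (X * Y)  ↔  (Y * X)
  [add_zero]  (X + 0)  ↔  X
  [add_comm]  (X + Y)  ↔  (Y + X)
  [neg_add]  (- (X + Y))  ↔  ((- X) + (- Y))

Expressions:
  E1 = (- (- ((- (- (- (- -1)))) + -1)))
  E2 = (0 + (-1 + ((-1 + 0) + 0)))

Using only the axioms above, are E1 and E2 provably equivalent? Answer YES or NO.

YES

(1) (- (- (- (- -1))))  =[neg_neg →]=  (- (- -1))    ⊢ (- (- ((- (- -1)) + -1)))
(2) (- (- -1))  =[neg_neg →]=  -1    ⊢ (- (- (-1 + -1)))
(3) (- (- (-1 + -1)))  =[neg_neg →]=  (-1 + -1)
(4) (-1 + -1)  =[add_zero ←]=  ((-1 + -1) + 0)
(5) ((-1 + -1) + 0)  =[add_comm →]=  (0 + (-1 + -1))
(6) -1  =[add_zero ←]=  (-1 + 0)    ⊢ (0 + (-1 + (-1 + 0)))
(7) (-1 + 0)  =[add_zero ←]=  ((-1 + 0) + 0)    ⊢ E2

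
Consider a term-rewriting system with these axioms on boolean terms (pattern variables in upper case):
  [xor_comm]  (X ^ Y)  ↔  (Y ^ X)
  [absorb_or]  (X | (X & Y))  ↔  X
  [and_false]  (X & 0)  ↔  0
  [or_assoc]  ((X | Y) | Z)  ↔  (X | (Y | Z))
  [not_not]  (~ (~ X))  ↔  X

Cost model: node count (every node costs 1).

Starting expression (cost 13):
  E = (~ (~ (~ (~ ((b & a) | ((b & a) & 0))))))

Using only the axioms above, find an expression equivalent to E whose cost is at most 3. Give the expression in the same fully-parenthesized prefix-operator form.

(b & a)   [cost 3]

1. [absorb_or →] ((b & a) | ((b & a) & 0))  →  (b & a);  E = (~ (~ (~ (~ (b & a)))))
2. [not_not →] (~ (~ (~ (~ (b & a)))))  →  (~ (~ (b & a)))
3. [not_not →] (~ (~ (b & a)))  →  (b & a);  cost 3 ≤ 3, done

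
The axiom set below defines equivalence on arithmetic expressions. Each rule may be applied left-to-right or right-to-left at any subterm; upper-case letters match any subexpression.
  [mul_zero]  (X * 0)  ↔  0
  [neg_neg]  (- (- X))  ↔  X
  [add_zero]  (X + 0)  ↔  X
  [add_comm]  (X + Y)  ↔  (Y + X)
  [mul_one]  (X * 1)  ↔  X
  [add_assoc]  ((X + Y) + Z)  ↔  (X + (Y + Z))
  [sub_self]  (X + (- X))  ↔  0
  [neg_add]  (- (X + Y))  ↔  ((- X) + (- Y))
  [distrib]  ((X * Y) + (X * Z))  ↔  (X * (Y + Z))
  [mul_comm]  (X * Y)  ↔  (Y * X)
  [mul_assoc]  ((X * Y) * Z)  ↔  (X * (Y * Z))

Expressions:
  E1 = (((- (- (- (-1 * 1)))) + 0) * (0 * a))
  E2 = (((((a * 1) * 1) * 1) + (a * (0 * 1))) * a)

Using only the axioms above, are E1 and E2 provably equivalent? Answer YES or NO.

NO

All listed rules preserve value, hence provable equivalence implies equal values everywhere; look for a separating assignment.
a=1 gives E1 ↦ 0, E2 ↦ 1; values differ ⇒ not provably equivalent.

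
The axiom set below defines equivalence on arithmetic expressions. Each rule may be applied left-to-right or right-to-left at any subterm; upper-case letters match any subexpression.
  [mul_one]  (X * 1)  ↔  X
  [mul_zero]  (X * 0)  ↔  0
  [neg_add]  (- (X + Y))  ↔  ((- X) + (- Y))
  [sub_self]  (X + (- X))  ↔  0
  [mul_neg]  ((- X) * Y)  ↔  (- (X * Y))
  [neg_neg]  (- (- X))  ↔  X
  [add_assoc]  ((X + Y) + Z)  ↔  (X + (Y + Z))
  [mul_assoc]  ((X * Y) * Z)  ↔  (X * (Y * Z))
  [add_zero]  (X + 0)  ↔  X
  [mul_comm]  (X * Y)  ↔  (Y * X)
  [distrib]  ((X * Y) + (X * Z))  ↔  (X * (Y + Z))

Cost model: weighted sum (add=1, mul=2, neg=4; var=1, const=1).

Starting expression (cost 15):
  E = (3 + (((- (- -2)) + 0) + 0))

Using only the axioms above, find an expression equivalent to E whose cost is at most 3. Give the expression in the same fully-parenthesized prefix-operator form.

1. [neg_neg →] (- (- -2))  →  -2;  E = (3 + ((-2 + 0) + 0))
2. [add_zero →] ((-2 + 0) + 0)  →  (-2 + 0);  E = (3 + (-2 + 0))
3. [add_zero →] (-2 + 0)  →  -2;  cost 3 ≤ 3, done

(3 + -2)   [cost 3]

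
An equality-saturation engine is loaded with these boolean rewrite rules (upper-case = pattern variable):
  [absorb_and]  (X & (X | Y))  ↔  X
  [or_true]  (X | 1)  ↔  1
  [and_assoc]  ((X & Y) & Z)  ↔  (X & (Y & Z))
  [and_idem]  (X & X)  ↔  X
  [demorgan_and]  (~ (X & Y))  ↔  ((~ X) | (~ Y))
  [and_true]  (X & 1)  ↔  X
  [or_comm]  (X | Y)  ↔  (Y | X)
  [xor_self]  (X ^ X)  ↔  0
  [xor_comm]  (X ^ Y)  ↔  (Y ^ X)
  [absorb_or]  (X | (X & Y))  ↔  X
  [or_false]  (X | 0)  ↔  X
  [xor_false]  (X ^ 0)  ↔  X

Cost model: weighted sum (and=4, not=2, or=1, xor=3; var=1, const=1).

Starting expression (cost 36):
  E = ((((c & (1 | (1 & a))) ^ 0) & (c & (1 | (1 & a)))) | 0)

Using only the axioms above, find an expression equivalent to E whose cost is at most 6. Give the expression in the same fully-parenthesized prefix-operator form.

1. [xor_false →] ((c & (1 | (1 & a))) ^ 0)  →  (c & (1 | (1 & a)));  E = (((c & (1 | (1 & a))) & (c & (1 | (1 & a)))) | 0)
2. [and_idem →] ((c & (1 | (1 & a))) & (c & (1 | (1 & a))))  →  (c & (1 | (1 & a)));  E = ((c & (1 | (1 & a))) | 0)
3. [absorb_or →] (1 | (1 & a))  →  1;  E = ((c & 1) | 0)
4. [or_false →] ((c & 1) | 0)  →  (c & 1);  cost 6 ≤ 6, done

(c & 1)   [cost 6]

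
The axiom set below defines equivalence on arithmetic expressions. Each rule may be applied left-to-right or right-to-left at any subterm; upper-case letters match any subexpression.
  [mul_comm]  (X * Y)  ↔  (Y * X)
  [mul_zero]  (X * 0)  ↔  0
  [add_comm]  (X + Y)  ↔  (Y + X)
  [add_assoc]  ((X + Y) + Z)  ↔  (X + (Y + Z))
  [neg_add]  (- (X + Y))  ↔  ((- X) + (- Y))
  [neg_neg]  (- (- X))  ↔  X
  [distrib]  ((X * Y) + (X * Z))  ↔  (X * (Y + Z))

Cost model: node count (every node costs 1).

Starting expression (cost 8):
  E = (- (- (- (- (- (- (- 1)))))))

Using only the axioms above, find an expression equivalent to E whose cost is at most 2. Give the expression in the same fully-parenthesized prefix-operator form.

(- 1)   [cost 2]

step 1: neg_neg (→) rewrites (- (- (- (- 1)))) into (- (- 1)), now (- (- (- (- (- 1)))))
step 2: neg_neg (→) rewrites (- (- 1)) into 1, now (- (- (- 1)))
step 3: neg_neg (→) rewrites (- (- (- 1))) into (- 1), reaching cost 2 (bound 2)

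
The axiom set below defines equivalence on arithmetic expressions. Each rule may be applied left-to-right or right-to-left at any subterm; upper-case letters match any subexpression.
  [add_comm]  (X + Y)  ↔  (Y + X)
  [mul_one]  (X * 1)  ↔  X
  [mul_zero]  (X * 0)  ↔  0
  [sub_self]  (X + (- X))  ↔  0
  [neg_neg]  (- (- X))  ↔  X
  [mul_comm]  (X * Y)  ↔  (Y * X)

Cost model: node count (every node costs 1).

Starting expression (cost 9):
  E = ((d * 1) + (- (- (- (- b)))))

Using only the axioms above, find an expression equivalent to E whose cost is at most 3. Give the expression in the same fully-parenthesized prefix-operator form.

(d + b)   [cost 3]

step 1: mul_one (→) rewrites (d * 1) into d, now (d + (- (- (- (- b)))))
step 2: neg_neg (→) rewrites (- (- b)) into b, now (d + (- (- b)))
step 3: neg_neg (→) rewrites (- (- b)) into b, reaching cost 3 (bound 3)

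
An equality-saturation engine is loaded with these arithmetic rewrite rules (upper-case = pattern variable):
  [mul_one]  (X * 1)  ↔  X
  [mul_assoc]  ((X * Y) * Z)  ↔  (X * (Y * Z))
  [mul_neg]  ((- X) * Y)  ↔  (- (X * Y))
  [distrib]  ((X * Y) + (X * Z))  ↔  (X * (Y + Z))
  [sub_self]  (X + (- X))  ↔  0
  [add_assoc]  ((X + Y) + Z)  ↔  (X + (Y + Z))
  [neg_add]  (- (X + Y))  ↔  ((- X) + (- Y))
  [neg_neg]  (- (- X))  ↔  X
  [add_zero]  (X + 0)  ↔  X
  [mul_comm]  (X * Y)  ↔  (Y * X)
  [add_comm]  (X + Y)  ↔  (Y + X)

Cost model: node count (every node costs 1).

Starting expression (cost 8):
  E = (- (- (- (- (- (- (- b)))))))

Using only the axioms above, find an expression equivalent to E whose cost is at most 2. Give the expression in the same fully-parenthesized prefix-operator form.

(- b)   [cost 2]

1. [neg_neg →] (- (- (- (- b))))  →  (- (- b));  E = (- (- (- (- (- b)))))
2. [neg_neg →] (- (- (- b)))  →  (- b);  E = (- (- (- b)))
3. [neg_neg →] (- (- (- b)))  →  (- b);  cost 2 ≤ 2, done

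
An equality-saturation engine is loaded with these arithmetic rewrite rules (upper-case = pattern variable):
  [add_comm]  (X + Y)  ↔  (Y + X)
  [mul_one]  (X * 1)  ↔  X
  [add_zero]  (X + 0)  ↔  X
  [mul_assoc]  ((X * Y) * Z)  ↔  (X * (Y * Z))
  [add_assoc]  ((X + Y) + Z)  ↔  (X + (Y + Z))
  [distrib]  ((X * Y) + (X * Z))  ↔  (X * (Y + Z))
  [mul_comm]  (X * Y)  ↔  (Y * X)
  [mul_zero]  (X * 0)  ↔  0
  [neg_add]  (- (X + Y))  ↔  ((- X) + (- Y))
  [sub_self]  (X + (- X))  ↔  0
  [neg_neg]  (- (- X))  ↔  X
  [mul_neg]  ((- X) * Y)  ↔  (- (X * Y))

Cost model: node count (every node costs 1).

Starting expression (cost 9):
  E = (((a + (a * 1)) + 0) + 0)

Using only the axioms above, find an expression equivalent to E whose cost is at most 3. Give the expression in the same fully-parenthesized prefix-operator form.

(1) (((a + (a * 1)) + 0) + 0)  =[add_zero →]=  ((a + (a * 1)) + 0)
(2) ((a + (a * 1)) + 0)  =[add_zero →]=  (a + (a * 1))
(3) (a * 1)  =[mul_one →]=  a    ⊢ cost 3, within 3

(a + a)   [cost 3]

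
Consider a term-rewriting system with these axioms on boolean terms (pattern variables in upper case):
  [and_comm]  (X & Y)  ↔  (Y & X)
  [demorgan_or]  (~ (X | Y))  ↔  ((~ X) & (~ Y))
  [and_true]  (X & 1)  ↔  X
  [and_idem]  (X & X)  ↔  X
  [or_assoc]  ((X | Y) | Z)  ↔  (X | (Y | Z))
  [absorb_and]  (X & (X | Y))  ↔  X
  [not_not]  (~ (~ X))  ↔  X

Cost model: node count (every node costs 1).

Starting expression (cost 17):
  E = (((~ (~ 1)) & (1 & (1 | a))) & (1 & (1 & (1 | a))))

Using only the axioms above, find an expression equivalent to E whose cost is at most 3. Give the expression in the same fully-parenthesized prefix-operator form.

(1 & 1)   [cost 3]

1. [not_not →] (~ (~ 1))  →  1;  E = ((1 & (1 & (1 | a))) & (1 & (1 & (1 | a))))
2. [and_idem →] ((1 & (1 & (1 | a))) & (1 & (1 & (1 | a))))  →  (1 & (1 & (1 | a)))
3. [absorb_and →] (1 & (1 | a))  →  1;  cost 3 ≤ 3, done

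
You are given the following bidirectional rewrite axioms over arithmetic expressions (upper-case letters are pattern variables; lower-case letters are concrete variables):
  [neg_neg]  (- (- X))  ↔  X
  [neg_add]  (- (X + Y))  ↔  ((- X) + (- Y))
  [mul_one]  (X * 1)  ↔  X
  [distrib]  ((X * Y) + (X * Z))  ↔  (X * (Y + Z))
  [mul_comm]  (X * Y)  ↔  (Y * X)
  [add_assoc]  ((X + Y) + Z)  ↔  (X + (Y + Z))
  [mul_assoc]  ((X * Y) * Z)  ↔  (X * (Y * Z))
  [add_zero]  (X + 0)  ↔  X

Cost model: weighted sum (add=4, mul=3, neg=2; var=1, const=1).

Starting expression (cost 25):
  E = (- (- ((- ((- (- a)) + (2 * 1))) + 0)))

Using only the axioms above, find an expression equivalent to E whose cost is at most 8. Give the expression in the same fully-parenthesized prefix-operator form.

(- (a + 2))   [cost 8]

1. [neg_neg →] (- (- ((- ((- (- a)) + (2 * 1))) + 0)))  →  ((- ((- (- a)) + (2 * 1))) + 0)
2. [neg_neg →] (- (- a))  →  a;  E = ((- (a + (2 * 1))) + 0)
3. [mul_one →] (2 * 1)  →  2;  E = ((- (a + 2)) + 0)
4. [add_zero →] ((- (a + 2)) + 0)  →  (- (a + 2));  cost 8 ≤ 8, done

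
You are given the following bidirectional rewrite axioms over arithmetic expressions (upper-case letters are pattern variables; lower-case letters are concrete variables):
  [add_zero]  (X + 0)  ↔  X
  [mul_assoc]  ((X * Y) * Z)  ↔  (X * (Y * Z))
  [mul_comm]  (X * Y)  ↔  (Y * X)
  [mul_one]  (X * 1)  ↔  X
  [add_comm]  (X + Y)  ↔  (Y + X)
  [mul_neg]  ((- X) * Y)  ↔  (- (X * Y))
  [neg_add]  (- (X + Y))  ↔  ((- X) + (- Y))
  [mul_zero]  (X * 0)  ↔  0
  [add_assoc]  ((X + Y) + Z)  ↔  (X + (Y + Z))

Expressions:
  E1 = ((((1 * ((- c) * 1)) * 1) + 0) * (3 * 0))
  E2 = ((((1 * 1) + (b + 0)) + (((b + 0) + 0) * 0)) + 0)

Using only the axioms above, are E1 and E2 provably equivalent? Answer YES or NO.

NO

The axioms are sound identities: if E1 ↔* E2 then E1 and E2 evaluate identically under any assignment.
Under b=0, c=0: E1 evaluates to 0, E2 to 1. Distinct ⇒ no rewrite sequence connects them.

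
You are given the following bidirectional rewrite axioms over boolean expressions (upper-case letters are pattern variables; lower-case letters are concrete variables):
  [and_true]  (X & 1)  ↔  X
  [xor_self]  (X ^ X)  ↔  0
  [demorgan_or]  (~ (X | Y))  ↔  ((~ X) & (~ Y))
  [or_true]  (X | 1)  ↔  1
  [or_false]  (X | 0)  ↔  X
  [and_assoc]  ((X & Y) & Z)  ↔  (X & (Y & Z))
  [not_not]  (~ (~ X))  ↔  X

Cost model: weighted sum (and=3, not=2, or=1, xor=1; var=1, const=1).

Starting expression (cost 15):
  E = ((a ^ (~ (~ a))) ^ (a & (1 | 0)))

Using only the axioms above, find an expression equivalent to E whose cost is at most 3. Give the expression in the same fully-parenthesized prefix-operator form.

(0 ^ a)   [cost 3]

1. [not_not →] (~ (~ a))  →  a;  E = ((a ^ a) ^ (a & (1 | 0)))
2. [xor_self →] (a ^ a)  →  0;  E = (0 ^ (a & (1 | 0)))
3. [or_false →] (1 | 0)  →  1;  E = (0 ^ (a & 1))
4. [and_true →] (a & 1)  →  a;  cost 3 ≤ 3, done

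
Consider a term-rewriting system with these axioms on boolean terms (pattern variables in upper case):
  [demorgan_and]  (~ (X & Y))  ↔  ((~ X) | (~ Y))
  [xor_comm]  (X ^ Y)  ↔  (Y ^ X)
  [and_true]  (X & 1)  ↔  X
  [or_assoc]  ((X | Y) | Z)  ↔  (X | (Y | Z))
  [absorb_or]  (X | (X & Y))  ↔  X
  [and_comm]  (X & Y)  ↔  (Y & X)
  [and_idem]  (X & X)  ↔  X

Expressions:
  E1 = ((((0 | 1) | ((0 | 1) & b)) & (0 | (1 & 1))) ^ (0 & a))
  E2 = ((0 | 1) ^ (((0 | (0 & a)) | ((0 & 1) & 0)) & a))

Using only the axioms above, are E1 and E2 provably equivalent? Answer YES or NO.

step 1: and_idem (→) rewrites (1 & 1) into 1, now ((((0 | 1) | ((0 | 1) & b)) & (0 | 1)) ^ (0 & a))
step 2: absorb_or (→) rewrites ((0 | 1) | ((0 | 1) & b)) into (0 | 1), now (((0 | 1) & (0 | 1)) ^ (0 & a))
step 3: and_idem (→) rewrites ((0 | 1) & (0 | 1)) into (0 | 1), now ((0 | 1) ^ (0 & a))
step 4: absorb_or (←) rewrites 0 into (0 | (0 & 0)), now ((0 | 1) ^ ((0 | (0 & 0)) & a))
step 5: and_true (←) rewrites 0 into (0 & 1), now ((0 | 1) ^ ((0 | ((0 & 1) & 0)) & a))
step 6: absorb_or (←) rewrites 0 into (0 | (0 & a)), which is E2

YES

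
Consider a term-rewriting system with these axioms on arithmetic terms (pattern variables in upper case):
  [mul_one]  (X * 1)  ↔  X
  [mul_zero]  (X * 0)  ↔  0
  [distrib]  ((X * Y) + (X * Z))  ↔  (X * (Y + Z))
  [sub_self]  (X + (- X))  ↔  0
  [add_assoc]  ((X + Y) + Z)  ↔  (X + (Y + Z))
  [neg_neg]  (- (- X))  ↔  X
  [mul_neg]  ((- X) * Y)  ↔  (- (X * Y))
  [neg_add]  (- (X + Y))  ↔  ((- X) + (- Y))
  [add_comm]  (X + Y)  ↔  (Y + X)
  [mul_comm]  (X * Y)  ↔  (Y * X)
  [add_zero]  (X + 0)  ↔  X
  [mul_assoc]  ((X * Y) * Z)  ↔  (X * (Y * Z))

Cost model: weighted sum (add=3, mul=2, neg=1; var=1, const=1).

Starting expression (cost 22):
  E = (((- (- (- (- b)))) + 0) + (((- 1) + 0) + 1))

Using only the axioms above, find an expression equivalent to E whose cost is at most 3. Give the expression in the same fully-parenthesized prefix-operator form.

(- (- b))   [cost 3]

step 1: add_zero (→) rewrites ((- (- (- (- b)))) + 0) into (- (- (- (- b)))), now ((- (- (- (- b)))) + (((- 1) + 0) + 1))
step 2: add_comm (→) rewrites (((- 1) + 0) + 1) into (1 + ((- 1) + 0)), now ((- (- (- (- b)))) + (1 + ((- 1) + 0)))
step 3: add_zero (→) rewrites ((- 1) + 0) into (- 1), now ((- (- (- (- b)))) + (1 + (- 1)))
step 4: sub_self (→) rewrites (1 + (- 1)) into 0, now ((- (- (- (- b)))) + 0)
step 5: add_zero (→) rewrites ((- (- (- (- b)))) + 0) into (- (- (- (- b))))
step 6: neg_neg (→) rewrites (- (- (- b))) into (- b), reaching cost 3 (bound 3)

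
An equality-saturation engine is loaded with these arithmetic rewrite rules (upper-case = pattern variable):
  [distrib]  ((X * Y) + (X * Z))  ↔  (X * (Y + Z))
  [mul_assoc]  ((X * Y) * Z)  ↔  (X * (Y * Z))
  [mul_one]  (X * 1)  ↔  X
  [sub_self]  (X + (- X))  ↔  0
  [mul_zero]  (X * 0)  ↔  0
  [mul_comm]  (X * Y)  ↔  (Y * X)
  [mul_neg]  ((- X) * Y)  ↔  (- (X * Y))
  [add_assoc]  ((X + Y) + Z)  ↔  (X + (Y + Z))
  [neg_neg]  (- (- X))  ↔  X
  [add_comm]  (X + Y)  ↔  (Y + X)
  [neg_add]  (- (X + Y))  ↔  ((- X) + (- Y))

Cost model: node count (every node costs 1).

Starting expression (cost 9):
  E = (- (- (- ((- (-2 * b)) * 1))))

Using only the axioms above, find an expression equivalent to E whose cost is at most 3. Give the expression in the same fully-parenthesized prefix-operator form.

(1) ((- (-2 * b)) * 1)  =[mul_one →]=  (- (-2 * b))    ⊢ (- (- (- (- (-2 * b)))))
(2) (- (- (- (-2 * b))))  =[neg_neg →]=  (- (-2 * b))    ⊢ (- (- (-2 * b)))
(3) (- (- (-2 * b)))  =[neg_neg →]=  (-2 * b)    ⊢ cost 3, within 3

(-2 * b)   [cost 3]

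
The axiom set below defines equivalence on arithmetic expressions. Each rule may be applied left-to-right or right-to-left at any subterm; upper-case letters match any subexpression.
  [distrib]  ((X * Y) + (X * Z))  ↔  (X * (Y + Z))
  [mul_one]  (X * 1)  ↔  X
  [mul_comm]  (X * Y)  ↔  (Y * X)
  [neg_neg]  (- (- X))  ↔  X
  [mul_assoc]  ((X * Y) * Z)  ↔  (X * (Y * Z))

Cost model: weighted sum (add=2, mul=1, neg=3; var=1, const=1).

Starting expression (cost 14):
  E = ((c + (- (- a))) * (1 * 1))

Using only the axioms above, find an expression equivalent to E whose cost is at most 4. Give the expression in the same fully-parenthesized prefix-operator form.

(c + a)   [cost 4]

step 1: neg_neg (→) rewrites (- (- a)) into a, now ((c + a) * (1 * 1))
step 2: mul_one (→) rewrites (1 * 1) into 1, now ((c + a) * 1)
step 3: mul_one (→) rewrites ((c + a) * 1) into (c + a), reaching cost 4 (bound 4)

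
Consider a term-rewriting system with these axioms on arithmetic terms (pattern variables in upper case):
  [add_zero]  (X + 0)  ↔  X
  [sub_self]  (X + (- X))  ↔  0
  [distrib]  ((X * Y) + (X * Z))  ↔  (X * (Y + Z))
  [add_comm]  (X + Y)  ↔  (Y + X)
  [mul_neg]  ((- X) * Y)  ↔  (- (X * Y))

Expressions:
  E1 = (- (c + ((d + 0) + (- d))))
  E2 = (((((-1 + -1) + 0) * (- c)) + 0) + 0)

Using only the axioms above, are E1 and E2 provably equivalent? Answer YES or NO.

All listed rules preserve value, hence provable equivalence implies equal values everywhere; look for a separating assignment.
c=1, d=0 gives E1 ↦ -1, E2 ↦ 2; values differ ⇒ not provably equivalent.

NO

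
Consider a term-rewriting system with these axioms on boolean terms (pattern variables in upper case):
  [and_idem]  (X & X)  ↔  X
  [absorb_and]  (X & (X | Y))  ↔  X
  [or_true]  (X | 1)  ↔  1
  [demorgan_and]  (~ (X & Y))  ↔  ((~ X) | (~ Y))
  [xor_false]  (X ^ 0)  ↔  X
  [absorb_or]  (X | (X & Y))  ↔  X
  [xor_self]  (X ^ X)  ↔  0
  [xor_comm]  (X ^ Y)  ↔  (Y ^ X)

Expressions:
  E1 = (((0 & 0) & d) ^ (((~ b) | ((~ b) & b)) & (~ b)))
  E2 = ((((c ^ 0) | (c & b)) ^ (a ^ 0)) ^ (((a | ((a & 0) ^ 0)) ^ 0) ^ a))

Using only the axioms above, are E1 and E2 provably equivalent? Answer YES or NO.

The axioms are sound identities: if E1 ↔* E2 then E1 and E2 evaluate identically under any assignment.
Under a=0, b=0, c=0, d=0: E1 evaluates to 1, E2 to 0. Distinct ⇒ no rewrite sequence connects them.

NO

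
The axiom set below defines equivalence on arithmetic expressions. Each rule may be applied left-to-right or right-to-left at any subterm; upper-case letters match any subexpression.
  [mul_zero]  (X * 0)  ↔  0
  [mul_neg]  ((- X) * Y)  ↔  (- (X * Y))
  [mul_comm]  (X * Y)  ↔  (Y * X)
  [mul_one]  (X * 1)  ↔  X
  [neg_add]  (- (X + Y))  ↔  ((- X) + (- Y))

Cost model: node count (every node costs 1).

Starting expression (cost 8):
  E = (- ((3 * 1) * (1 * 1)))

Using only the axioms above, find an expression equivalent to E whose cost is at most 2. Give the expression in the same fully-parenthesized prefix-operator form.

step 1: mul_one (→) rewrites (3 * 1) into 3, now (- (3 * (1 * 1)))
step 2: mul_one (→) rewrites (1 * 1) into 1, now (- (3 * 1))
step 3: mul_one (→) rewrites (3 * 1) into 3, reaching cost 2 (bound 2)

(- 3)   [cost 2]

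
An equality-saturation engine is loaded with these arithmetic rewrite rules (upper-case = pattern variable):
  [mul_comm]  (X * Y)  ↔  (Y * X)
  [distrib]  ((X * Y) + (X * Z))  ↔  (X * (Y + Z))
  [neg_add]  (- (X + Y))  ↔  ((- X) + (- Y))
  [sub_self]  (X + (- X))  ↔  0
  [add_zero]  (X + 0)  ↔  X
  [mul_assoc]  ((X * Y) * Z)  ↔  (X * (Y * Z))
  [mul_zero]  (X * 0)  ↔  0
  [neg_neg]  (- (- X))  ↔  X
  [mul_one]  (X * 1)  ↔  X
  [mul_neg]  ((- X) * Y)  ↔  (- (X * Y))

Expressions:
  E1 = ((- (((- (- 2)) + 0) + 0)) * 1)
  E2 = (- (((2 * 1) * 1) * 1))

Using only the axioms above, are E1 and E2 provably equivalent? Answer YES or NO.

YES

(1) (- (- 2))  =[neg_neg →]=  2    ⊢ ((- ((2 + 0) + 0)) * 1)
(2) ((2 + 0) + 0)  =[add_zero →]=  (2 + 0)    ⊢ ((- (2 + 0)) * 1)
(3) ((- (2 + 0)) * 1)  =[mul_one →]=  (- (2 + 0))
(4) (2 + 0)  =[add_zero →]=  2    ⊢ (- 2)
(5) 2  =[mul_one ←]=  (2 * 1)    ⊢ (- (2 * 1))
(6) (2 * 1)  =[mul_one ←]=  ((2 * 1) * 1)    ⊢ (- ((2 * 1) * 1))
(7) (2 * 1)  =[mul_one ←]=  ((2 * 1) * 1)    ⊢ E2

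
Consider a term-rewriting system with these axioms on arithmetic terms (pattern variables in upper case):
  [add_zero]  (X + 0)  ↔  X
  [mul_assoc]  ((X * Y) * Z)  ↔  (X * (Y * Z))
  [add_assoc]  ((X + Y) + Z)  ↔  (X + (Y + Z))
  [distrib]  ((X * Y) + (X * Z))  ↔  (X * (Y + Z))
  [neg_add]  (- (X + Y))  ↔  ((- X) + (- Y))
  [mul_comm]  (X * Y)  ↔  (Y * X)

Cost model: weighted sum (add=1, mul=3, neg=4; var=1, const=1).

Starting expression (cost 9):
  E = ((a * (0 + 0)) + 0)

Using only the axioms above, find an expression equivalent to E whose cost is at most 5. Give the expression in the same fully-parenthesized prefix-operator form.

step 1: add_zero (→) rewrites (0 + 0) into 0, now ((a * 0) + 0)
step 2: add_zero (→) rewrites ((a * 0) + 0) into (a * 0), reaching cost 5 (bound 5)

(a * 0)   [cost 5]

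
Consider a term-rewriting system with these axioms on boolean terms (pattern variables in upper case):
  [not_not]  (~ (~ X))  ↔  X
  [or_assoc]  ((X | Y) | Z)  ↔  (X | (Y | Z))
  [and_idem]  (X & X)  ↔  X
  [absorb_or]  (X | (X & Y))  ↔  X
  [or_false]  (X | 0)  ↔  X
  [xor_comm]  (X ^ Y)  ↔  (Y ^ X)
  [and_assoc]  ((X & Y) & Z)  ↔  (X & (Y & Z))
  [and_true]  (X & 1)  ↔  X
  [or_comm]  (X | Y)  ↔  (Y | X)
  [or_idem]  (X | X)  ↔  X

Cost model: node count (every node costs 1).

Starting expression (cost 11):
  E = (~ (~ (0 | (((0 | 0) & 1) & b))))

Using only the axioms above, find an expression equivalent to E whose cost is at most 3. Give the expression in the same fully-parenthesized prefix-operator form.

(~ (~ 0))   [cost 3]

1. [and_true →] ((0 | 0) & 1)  →  (0 | 0);  E = (~ (~ (0 | ((0 | 0) & b))))
2. [or_idem →] (0 | 0)  →  0;  E = (~ (~ (0 | (0 & b))))
3. [absorb_or →] (0 | (0 & b))  →  0;  cost 3 ≤ 3, done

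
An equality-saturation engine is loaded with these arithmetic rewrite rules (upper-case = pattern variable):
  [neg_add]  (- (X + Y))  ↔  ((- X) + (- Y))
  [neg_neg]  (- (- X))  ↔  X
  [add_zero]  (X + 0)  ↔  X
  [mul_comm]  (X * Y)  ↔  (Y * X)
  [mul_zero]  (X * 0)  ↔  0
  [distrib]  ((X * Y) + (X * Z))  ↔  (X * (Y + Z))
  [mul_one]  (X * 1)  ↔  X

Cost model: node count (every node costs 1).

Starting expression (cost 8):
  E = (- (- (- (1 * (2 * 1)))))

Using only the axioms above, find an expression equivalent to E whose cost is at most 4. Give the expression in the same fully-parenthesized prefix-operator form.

(- (2 * 1))   [cost 4]

1. [mul_one →] (2 * 1)  →  2;  E = (- (- (- (1 * 2))))
2. [mul_comm →] (1 * 2)  →  (2 * 1);  E = (- (- (- (2 * 1))))
3. [neg_neg →] (- (- (- (2 * 1))))  →  (- (2 * 1));  cost 4 ≤ 4, done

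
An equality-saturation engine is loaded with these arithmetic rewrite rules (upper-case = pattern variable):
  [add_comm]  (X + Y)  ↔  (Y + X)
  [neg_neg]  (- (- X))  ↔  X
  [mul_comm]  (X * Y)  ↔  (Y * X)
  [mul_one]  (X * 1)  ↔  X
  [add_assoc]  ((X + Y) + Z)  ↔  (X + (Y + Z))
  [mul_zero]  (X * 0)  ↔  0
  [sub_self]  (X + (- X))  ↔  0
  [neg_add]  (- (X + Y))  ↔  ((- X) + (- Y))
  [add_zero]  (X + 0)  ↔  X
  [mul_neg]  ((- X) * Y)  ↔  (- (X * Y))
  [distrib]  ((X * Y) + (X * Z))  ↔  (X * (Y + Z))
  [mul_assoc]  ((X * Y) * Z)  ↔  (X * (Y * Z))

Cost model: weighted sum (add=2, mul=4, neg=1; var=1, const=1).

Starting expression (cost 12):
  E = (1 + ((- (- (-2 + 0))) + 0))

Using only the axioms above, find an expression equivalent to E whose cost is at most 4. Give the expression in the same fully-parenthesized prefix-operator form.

step 1: add_zero (→) rewrites ((- (- (-2 + 0))) + 0) into (- (- (-2 + 0))), now (1 + (- (- (-2 + 0))))
step 2: neg_neg (→) rewrites (- (- (-2 + 0))) into (-2 + 0), now (1 + (-2 + 0))
step 3: add_zero (→) rewrites (-2 + 0) into -2, reaching cost 4 (bound 4)

(1 + -2)   [cost 4]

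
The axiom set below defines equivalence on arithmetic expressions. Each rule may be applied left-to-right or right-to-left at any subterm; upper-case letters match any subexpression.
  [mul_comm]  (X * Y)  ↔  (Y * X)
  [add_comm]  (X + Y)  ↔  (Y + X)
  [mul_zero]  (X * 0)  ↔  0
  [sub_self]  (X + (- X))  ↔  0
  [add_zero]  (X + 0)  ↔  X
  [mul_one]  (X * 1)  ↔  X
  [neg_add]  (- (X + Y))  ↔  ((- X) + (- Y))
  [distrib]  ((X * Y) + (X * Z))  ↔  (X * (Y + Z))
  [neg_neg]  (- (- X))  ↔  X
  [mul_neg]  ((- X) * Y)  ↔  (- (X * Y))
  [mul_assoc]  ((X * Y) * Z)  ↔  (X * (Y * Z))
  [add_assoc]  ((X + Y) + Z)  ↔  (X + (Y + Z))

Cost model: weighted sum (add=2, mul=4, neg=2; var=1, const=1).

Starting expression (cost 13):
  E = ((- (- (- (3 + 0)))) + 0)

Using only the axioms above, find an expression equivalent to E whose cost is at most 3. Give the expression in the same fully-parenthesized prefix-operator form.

(- 3)   [cost 3]

step 1: neg_neg (→) rewrites (- (- (3 + 0))) into (3 + 0), now ((- (3 + 0)) + 0)
step 2: add_zero (→) rewrites (3 + 0) into 3, now ((- 3) + 0)
step 3: add_zero (→) rewrites ((- 3) + 0) into (- 3), reaching cost 3 (bound 3)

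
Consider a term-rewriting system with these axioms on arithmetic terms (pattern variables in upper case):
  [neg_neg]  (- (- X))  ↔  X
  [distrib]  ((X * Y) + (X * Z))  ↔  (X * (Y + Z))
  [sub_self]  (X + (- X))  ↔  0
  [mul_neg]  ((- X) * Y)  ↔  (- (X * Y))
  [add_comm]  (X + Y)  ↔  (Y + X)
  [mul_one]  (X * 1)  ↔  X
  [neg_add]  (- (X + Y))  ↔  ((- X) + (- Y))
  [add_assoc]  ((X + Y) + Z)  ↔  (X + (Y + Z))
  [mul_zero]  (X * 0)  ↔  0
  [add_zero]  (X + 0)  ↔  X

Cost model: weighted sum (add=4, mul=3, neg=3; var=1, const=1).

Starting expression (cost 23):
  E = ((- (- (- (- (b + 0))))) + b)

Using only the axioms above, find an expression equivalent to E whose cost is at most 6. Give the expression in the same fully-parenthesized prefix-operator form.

(b + b)   [cost 6]

1. [neg_neg →] (- (- (- (- (b + 0)))))  →  (- (- (b + 0)));  E = ((- (- (b + 0))) + b)
2. [add_zero →] (b + 0)  →  b;  E = ((- (- b)) + b)
3. [neg_neg →] (- (- b))  →  b;  cost 6 ≤ 6, done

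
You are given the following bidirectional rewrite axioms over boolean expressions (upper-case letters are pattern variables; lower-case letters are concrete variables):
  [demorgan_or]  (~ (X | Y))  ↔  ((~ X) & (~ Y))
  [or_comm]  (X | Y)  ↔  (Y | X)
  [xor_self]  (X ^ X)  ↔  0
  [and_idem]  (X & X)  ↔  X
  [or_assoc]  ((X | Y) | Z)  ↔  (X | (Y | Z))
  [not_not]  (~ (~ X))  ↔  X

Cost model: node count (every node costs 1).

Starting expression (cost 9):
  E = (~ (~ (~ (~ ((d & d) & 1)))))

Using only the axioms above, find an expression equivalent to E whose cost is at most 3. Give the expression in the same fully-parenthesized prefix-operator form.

(1) (~ (~ (~ ((d & d) & 1))))  =[not_not →]=  (~ ((d & d) & 1))    ⊢ (~ (~ ((d & d) & 1)))
(2) (d & d)  =[and_idem →]=  d    ⊢ (~ (~ (d & 1)))
(3) (~ (~ (d & 1)))  =[not_not →]=  (d & 1)    ⊢ cost 3, within 3

(d & 1)   [cost 3]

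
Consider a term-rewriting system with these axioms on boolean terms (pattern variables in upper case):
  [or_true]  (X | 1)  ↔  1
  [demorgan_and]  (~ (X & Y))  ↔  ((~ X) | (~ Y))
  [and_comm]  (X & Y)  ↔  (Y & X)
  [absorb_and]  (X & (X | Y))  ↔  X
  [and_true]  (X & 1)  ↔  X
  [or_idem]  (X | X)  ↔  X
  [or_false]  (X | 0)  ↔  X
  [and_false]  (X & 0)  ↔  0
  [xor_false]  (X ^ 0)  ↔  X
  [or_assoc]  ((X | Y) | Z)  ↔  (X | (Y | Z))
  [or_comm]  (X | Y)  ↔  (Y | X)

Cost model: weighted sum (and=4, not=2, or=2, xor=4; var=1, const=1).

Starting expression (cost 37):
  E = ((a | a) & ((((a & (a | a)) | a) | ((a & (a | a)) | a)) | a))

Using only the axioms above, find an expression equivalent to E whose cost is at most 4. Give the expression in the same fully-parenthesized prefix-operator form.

1. [or_idem →] (((a & (a | a)) | a) | ((a & (a | a)) | a))  →  ((a & (a | a)) | a);  E = ((a | a) & (((a & (a | a)) | a) | a))
2. [absorb_and →] (a & (a | a))  →  a;  E = ((a | a) & ((a | a) | a))
3. [absorb_and →] ((a | a) & ((a | a) | a))  →  (a | a);  cost 4 ≤ 4, done

(a | a)   [cost 4]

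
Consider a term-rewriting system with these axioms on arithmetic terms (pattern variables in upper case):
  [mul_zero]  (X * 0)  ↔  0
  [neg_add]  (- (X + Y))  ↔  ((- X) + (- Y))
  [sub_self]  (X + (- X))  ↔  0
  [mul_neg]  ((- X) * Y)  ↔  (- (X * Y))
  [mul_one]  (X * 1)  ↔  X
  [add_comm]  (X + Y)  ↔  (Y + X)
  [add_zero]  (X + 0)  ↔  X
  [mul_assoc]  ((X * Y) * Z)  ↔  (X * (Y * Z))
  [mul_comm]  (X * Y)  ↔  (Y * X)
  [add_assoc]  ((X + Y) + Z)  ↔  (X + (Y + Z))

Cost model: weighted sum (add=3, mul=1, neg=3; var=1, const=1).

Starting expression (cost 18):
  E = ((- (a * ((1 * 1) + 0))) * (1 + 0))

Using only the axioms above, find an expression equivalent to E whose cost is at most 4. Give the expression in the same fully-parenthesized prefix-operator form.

(- a)   [cost 4]

(1) ((1 * 1) + 0)  =[add_zero →]=  (1 * 1)    ⊢ ((- (a * (1 * 1))) * (1 + 0))
(2) (1 * 1)  =[mul_one →]=  1    ⊢ ((- (a * 1)) * (1 + 0))
(3) (a * 1)  =[mul_one →]=  a    ⊢ ((- a) * (1 + 0))
(4) (1 + 0)  =[add_zero →]=  1    ⊢ ((- a) * 1)
(5) ((- a) * 1)  =[mul_one →]=  (- a)    ⊢ cost 4, within 4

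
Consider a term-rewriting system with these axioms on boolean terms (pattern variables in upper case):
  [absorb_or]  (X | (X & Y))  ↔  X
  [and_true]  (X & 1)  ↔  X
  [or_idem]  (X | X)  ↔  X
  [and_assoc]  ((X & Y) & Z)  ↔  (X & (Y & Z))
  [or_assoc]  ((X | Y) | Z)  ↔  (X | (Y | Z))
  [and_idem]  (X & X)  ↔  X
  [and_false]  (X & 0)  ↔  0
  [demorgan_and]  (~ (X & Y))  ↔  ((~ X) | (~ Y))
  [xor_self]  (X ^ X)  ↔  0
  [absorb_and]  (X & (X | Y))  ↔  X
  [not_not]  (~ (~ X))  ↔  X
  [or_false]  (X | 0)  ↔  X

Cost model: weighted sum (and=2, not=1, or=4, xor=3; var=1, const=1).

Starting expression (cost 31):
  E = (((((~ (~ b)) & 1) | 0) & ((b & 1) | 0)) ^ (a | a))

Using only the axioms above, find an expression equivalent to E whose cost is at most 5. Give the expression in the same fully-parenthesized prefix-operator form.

(b ^ a)   [cost 5]

step 1: not_not (→) rewrites (~ (~ b)) into b, now ((((b & 1) | 0) & ((b & 1) | 0)) ^ (a | a))
step 2: and_idem (→) rewrites (((b & 1) | 0) & ((b & 1) | 0)) into ((b & 1) | 0), now (((b & 1) | 0) ^ (a | a))
step 3: and_true (→) rewrites (b & 1) into b, now ((b | 0) ^ (a | a))
step 4: or_false (→) rewrites (b | 0) into b, now (b ^ (a | a))
step 5: or_idem (→) rewrites (a | a) into a, reaching cost 5 (bound 5)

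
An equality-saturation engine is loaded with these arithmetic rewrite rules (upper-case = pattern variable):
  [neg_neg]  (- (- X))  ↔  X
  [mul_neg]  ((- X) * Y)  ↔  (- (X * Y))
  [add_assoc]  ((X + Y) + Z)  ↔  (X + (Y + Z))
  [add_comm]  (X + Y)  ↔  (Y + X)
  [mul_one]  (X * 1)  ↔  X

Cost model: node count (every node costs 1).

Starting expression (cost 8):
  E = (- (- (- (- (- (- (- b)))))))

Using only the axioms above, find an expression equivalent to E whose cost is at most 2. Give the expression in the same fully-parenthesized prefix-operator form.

(- b)   [cost 2]

1. [neg_neg →] (- (- (- (- (- b)))))  →  (- (- (- b)));  E = (- (- (- (- (- b)))))
2. [neg_neg →] (- (- (- b)))  →  (- b);  E = (- (- (- b)))
3. [neg_neg →] (- (- (- b)))  →  (- b);  cost 2 ≤ 2, done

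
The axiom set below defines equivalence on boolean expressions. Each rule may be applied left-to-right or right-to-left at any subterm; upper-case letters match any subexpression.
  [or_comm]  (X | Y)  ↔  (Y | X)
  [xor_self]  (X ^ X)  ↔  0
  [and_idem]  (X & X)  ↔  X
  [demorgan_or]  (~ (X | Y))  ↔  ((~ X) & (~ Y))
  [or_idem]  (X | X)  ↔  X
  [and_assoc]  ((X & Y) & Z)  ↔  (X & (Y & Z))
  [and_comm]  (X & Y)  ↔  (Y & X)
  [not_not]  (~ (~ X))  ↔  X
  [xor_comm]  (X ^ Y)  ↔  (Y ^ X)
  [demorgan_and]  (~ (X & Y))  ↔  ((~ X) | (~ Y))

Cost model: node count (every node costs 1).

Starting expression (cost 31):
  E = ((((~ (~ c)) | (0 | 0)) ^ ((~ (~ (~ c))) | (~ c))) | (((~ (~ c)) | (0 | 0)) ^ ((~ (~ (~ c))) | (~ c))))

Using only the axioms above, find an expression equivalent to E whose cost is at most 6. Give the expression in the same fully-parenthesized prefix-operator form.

step 1: or_idem (→) rewrites ((((~ (~ c)) | (0 | 0)) ^ ((~ (~ (~ c))) | (~ c))) | (((~ (~ c)) | (0 | 0)) ^ ((~ (~ (~ c))) | (~ c)))) into (((~ (~ c)) | (0 | 0)) ^ ((~ (~ (~ c))) | (~ c)))
step 2: or_idem (→) rewrites (0 | 0) into 0, now (((~ (~ c)) | 0) ^ ((~ (~ (~ c))) | (~ c)))
step 3: not_not (→) rewrites (~ (~ c)) into c, now ((c | 0) ^ ((~ (~ (~ c))) | (~ c)))
step 4: not_not (→) rewrites (~ (~ c)) into c, now ((c | 0) ^ ((~ c) | (~ c)))
step 5: xor_comm (→) rewrites ((c | 0) ^ ((~ c) | (~ c))) into (((~ c) | (~ c)) ^ (c | 0))
step 6: or_idem (→) rewrites ((~ c) | (~ c)) into (~ c), reaching cost 6 (bound 6)

((~ c) ^ (c | 0))   [cost 6]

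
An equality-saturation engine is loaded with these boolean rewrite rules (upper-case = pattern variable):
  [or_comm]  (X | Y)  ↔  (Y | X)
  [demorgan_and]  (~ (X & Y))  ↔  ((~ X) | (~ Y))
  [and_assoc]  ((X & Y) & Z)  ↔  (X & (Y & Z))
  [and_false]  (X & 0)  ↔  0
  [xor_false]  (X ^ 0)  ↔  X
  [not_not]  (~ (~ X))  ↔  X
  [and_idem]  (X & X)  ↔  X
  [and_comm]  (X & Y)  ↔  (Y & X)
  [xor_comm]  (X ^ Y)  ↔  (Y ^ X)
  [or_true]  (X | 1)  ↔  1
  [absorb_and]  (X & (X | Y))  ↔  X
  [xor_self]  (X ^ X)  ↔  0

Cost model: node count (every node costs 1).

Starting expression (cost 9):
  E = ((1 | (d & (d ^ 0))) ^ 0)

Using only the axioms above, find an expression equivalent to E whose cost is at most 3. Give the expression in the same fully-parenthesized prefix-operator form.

(1 | d)   [cost 3]

step 1: xor_false (→) rewrites (d ^ 0) into d, now ((1 | (d & d)) ^ 0)
step 2: and_idem (→) rewrites (d & d) into d, now ((1 | d) ^ 0)
step 3: xor_false (→) rewrites ((1 | d) ^ 0) into (1 | d), reaching cost 3 (bound 3)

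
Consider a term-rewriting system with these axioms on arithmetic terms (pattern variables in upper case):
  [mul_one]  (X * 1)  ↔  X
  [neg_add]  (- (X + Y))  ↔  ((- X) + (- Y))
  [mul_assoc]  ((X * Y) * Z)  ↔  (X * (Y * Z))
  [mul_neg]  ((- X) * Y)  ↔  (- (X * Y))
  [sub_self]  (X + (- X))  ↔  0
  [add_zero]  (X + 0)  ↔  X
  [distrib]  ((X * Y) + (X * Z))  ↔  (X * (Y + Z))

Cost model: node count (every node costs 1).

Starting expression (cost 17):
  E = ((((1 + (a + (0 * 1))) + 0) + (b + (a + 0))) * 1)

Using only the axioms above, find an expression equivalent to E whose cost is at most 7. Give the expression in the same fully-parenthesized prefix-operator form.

1. [mul_one →] (0 * 1)  →  0;  E = ((((1 + (a + 0)) + 0) + (b + (a + 0))) * 1)
2. [add_zero →] (a + 0)  →  a;  E = ((((1 + a) + 0) + (b + (a + 0))) * 1)
3. [add_zero →] (a + 0)  →  a;  E = ((((1 + a) + 0) + (b + a)) * 1)
4. [add_zero →] ((1 + a) + 0)  →  (1 + a);  E = (((1 + a) + (b + a)) * 1)
5. [mul_one →] (((1 + a) + (b + a)) * 1)  →  ((1 + a) + (b + a));  cost 7 ≤ 7, done

((1 + a) + (b + a))   [cost 7]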